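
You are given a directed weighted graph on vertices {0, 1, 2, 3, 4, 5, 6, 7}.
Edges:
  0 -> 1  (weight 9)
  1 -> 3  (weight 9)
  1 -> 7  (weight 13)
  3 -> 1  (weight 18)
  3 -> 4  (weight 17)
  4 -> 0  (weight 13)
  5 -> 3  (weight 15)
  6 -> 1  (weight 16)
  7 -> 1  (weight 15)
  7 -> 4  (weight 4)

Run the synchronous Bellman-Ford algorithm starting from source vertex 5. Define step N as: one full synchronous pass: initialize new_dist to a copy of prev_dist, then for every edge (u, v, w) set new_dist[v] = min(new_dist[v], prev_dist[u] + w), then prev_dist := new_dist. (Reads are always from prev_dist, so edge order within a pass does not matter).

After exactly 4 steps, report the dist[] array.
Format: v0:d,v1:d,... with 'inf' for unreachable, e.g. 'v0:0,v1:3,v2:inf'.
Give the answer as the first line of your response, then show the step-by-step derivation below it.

v0:45,v1:33,v2:inf,v3:15,v4:32,v5:0,v6:inf,v7:46

step 1: dist = v0:inf,v1:inf,v2:inf,v3:15,v4:inf,v5:0,v6:inf,v7:inf
step 2: dist = v0:inf,v1:33,v2:inf,v3:15,v4:32,v5:0,v6:inf,v7:inf
step 3: dist = v0:45,v1:33,v2:inf,v3:15,v4:32,v5:0,v6:inf,v7:46
step 4: dist = v0:45,v1:33,v2:inf,v3:15,v4:32,v5:0,v6:inf,v7:46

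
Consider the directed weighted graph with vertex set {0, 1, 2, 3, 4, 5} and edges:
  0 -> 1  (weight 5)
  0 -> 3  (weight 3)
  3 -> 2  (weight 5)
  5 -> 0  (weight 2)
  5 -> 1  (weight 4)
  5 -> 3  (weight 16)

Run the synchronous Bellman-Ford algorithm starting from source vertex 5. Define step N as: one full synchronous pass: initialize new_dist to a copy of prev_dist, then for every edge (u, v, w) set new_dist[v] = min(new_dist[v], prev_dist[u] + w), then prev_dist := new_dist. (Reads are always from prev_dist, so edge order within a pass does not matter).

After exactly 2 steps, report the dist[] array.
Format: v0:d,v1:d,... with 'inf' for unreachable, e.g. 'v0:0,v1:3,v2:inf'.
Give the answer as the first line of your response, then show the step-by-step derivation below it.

v0:2,v1:4,v2:21,v3:5,v4:inf,v5:0

step 1: dist = v0:2,v1:4,v2:inf,v3:16,v4:inf,v5:0
step 2: dist = v0:2,v1:4,v2:21,v3:5,v4:inf,v5:0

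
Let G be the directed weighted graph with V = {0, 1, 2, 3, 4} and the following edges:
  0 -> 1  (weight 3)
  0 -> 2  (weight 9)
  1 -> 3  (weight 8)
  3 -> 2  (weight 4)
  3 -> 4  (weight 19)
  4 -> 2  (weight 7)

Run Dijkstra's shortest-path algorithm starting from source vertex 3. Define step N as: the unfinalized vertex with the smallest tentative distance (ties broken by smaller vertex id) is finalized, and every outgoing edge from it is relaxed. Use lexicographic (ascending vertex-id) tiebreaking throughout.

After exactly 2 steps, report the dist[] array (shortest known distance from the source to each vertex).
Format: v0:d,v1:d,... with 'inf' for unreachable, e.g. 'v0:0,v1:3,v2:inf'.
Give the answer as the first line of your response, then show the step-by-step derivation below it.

v0:inf,v1:inf,v2:4,v3:0,v4:19

step 1: dist = v0:inf,v1:inf,v2:4,v3:0,v4:19
step 2: dist = v0:inf,v1:inf,v2:4,v3:0,v4:19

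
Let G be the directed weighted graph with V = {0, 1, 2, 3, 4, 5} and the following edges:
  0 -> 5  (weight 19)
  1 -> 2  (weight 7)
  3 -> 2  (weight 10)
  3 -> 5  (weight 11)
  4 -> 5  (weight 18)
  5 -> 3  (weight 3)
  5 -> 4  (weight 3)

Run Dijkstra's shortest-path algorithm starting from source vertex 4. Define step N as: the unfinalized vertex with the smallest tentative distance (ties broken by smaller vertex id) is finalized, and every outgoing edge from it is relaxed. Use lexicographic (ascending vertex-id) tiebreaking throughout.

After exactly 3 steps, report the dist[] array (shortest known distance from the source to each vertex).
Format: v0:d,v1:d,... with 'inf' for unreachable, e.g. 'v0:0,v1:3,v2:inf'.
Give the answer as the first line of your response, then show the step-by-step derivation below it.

v0:inf,v1:inf,v2:31,v3:21,v4:0,v5:18

step 1: dist = v0:inf,v1:inf,v2:inf,v3:inf,v4:0,v5:18
step 2: dist = v0:inf,v1:inf,v2:inf,v3:21,v4:0,v5:18
step 3: dist = v0:inf,v1:inf,v2:31,v3:21,v4:0,v5:18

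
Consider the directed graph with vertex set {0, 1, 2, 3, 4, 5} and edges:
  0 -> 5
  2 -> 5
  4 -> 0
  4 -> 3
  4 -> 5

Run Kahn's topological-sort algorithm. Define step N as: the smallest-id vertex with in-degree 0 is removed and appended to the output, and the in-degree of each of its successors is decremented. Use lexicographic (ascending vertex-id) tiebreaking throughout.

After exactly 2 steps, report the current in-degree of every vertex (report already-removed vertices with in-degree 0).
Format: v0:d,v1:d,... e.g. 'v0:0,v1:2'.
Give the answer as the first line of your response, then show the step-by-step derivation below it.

v0:1,v1:0,v2:0,v3:1,v4:0,v5:2

step 1: output 1; order=[1]; indeg=(1,0,0,1,0,3)
step 2: output 2; order=[1,2]; indeg=(1,0,0,1,0,2)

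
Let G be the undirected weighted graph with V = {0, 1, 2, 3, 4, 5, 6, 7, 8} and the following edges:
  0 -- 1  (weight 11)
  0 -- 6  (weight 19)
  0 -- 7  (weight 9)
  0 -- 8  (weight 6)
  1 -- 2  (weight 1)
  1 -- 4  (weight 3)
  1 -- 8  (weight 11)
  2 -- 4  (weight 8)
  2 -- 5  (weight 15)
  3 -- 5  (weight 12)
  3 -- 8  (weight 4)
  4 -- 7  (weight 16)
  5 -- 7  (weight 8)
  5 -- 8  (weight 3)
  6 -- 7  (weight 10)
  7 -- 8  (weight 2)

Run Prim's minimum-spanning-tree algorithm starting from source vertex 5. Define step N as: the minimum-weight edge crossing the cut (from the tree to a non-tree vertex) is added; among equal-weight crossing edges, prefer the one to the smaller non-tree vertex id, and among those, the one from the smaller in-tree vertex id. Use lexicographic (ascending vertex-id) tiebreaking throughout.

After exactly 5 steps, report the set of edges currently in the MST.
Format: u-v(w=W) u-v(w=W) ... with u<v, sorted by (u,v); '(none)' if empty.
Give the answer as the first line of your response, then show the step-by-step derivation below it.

0-8(w=6) 3-8(w=4) 5-8(w=3) 6-7(w=10) 7-8(w=2)

step 1: add edge 5-8 (w=3); MST = {5-8(w=3)}
step 2: add edge 7-8 (w=2); MST = {5-8(w=3) 7-8(w=2)}
step 3: add edge 3-8 (w=4); MST = {3-8(w=4) 5-8(w=3) 7-8(w=2)}
step 4: add edge 0-8 (w=6); MST = {0-8(w=6) 3-8(w=4) 5-8(w=3) 7-8(w=2)}
step 5: add edge 6-7 (w=10); MST = {0-8(w=6) 3-8(w=4) 5-8(w=3) 6-7(w=10) 7-8(w=2)}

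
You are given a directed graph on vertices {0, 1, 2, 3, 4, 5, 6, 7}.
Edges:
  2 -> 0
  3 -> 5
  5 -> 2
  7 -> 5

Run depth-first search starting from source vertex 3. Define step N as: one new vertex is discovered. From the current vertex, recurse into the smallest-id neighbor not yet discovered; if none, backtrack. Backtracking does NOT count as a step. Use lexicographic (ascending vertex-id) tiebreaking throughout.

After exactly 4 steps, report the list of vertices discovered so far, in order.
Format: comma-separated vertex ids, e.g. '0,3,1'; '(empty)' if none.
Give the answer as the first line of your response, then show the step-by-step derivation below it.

3,5,2,0

step 1: discover 3; path=3; order=3
step 2: discover 5; path=3>5; order=3,5
step 3: discover 2; path=3>5>2; order=3,5,2
step 4: discover 0; path=3>5>2>0; order=3,5,2,0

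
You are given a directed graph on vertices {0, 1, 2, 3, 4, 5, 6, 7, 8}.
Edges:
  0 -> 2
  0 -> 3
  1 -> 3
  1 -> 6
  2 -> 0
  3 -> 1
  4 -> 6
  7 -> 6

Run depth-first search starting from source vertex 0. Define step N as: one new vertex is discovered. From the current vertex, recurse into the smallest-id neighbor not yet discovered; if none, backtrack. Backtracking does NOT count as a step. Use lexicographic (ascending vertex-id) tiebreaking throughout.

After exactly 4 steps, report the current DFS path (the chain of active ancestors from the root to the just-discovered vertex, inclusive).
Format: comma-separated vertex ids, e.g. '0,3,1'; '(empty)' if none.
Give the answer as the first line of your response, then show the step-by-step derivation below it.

0,3,1

step 1: discover 0; path=0; order=0
step 2: discover 2; path=0>2; order=0,2
step 3: discover 3; path=0>3; order=0,2,3
step 4: discover 1; path=0>3>1; order=0,2,3,1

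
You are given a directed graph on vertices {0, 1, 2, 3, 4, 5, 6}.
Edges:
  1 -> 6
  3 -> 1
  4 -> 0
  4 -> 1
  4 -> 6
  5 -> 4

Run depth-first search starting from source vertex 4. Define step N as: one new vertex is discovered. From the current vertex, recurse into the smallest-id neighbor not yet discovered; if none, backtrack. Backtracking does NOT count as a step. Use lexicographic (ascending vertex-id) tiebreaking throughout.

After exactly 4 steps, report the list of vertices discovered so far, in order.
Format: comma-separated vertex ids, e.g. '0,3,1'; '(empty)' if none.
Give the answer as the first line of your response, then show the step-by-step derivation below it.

4,0,1,6

step 1: discover 4; path=4; order=4
step 2: discover 0; path=4>0; order=4,0
step 3: discover 1; path=4>1; order=4,0,1
step 4: discover 6; path=4>1>6; order=4,0,1,6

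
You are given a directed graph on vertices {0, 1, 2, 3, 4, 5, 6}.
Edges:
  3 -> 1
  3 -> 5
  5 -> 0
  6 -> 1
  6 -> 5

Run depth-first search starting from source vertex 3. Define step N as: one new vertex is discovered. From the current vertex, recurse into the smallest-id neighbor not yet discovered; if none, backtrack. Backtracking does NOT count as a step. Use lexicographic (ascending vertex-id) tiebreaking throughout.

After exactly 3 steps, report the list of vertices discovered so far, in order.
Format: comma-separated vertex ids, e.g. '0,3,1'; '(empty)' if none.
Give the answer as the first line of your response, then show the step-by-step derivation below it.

3,1,5

step 1: discover 3; path=3; order=3
step 2: discover 1; path=3>1; order=3,1
step 3: discover 5; path=3>5; order=3,1,5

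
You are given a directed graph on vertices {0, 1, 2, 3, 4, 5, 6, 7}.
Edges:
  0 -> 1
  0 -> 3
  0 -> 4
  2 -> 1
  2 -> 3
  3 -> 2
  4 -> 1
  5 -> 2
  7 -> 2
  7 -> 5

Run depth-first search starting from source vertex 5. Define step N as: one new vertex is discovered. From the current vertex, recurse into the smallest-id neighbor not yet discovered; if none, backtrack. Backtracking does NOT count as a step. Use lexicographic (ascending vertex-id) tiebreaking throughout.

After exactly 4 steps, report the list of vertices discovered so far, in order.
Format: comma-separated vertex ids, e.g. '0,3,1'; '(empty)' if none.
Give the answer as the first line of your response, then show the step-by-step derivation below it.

5,2,1,3

step 1: discover 5; path=5; order=5
step 2: discover 2; path=5>2; order=5,2
step 3: discover 1; path=5>2>1; order=5,2,1
step 4: discover 3; path=5>2>3; order=5,2,1,3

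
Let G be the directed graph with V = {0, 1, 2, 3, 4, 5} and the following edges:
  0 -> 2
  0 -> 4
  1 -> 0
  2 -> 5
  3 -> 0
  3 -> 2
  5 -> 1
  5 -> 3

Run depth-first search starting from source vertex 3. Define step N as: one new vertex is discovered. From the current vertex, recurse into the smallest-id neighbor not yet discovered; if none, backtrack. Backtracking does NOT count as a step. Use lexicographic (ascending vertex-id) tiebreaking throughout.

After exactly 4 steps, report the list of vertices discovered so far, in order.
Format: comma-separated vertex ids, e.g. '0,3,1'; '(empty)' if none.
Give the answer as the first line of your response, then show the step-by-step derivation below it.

3,0,2,5

step 1: discover 3; path=3; order=3
step 2: discover 0; path=3>0; order=3,0
step 3: discover 2; path=3>0>2; order=3,0,2
step 4: discover 5; path=3>0>2>5; order=3,0,2,5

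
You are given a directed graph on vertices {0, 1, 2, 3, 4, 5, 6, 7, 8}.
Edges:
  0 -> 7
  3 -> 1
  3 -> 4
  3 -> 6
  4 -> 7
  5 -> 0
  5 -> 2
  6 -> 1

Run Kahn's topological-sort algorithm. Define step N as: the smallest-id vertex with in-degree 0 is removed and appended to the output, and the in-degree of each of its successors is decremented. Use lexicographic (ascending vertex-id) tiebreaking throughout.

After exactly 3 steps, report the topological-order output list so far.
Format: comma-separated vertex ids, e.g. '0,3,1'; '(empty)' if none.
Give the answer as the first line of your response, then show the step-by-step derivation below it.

3,4,5

step 1: output 3; order=[3]; indeg=(1,1,1,0,0,0,0,2,0)
step 2: output 4; order=[3,4]; indeg=(1,1,1,0,0,0,0,1,0)
step 3: output 5; order=[3,4,5]; indeg=(0,1,0,0,0,0,0,1,0)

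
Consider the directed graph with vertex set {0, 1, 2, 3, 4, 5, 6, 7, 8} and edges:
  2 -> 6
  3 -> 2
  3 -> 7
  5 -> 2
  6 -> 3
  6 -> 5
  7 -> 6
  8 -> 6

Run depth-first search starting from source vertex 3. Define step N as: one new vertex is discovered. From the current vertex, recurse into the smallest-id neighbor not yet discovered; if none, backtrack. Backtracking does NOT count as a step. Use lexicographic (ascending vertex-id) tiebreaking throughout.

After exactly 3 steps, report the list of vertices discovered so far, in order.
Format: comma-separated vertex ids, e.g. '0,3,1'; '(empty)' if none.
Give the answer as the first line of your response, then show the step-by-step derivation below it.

3,2,6

step 1: discover 3; path=3; order=3
step 2: discover 2; path=3>2; order=3,2
step 3: discover 6; path=3>2>6; order=3,2,6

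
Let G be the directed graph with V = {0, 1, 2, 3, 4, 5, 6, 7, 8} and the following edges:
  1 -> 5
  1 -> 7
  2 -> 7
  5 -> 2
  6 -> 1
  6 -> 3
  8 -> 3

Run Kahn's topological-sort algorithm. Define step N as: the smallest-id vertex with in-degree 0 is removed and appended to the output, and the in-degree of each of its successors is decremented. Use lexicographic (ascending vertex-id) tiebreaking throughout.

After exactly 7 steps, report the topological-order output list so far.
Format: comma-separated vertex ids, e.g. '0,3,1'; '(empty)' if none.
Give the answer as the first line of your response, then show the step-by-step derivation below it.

0,4,6,1,5,2,7

step 1: output 0; order=[0]; indeg=(0,1,1,2,0,1,0,2,0)
step 2: output 4; order=[0,4]; indeg=(0,1,1,2,0,1,0,2,0)
step 3: output 6; order=[0,4,6]; indeg=(0,0,1,1,0,1,0,2,0)
step 4: output 1; order=[0,4,6,1]; indeg=(0,0,1,1,0,0,0,1,0)
step 5: output 5; order=[0,4,6,1,5]; indeg=(0,0,0,1,0,0,0,1,0)
step 6: output 2; order=[0,4,6,1,5,2]; indeg=(0,0,0,1,0,0,0,0,0)
step 7: output 7; order=[0,4,6,1,5,2,7]; indeg=(0,0,0,1,0,0,0,0,0)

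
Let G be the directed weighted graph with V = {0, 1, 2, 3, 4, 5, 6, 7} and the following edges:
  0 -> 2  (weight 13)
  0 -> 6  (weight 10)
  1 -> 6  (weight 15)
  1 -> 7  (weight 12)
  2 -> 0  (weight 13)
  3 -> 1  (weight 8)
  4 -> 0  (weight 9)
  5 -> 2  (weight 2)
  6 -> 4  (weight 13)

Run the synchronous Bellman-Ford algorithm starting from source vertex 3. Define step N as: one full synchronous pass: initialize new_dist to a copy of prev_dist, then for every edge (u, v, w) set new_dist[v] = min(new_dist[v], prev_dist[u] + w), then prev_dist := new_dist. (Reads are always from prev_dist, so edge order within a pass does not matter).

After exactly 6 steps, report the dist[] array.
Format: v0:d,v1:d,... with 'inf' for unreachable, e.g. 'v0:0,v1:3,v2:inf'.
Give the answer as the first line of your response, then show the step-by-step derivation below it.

v0:45,v1:8,v2:58,v3:0,v4:36,v5:inf,v6:23,v7:20

step 1: dist = v0:inf,v1:8,v2:inf,v3:0,v4:inf,v5:inf,v6:inf,v7:inf
step 2: dist = v0:inf,v1:8,v2:inf,v3:0,v4:inf,v5:inf,v6:23,v7:20
step 3: dist = v0:inf,v1:8,v2:inf,v3:0,v4:36,v5:inf,v6:23,v7:20
step 4: dist = v0:45,v1:8,v2:inf,v3:0,v4:36,v5:inf,v6:23,v7:20
step 5: dist = v0:45,v1:8,v2:58,v3:0,v4:36,v5:inf,v6:23,v7:20
step 6: dist = v0:45,v1:8,v2:58,v3:0,v4:36,v5:inf,v6:23,v7:20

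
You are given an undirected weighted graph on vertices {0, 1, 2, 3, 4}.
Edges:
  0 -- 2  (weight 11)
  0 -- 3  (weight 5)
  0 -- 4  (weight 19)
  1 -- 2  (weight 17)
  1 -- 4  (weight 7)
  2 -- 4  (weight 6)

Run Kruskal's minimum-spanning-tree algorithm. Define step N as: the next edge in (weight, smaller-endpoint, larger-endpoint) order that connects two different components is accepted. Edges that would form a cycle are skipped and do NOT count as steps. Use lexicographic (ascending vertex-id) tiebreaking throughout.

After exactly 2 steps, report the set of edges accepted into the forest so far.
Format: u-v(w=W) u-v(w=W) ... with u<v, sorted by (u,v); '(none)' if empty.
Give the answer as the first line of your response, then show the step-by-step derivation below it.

0-3(w=5) 2-4(w=6)

step 1: add edge 0-3 (w=5); MST = {0-3(w=5)}
step 2: add edge 2-4 (w=6); MST = {0-3(w=5) 2-4(w=6)}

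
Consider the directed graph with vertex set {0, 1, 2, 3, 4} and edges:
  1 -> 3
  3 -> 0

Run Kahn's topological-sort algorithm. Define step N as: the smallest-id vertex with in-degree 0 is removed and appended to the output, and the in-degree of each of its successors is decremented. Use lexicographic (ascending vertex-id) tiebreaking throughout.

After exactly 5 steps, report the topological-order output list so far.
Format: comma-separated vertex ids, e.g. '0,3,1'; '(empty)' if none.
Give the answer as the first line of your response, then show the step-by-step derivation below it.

1,2,3,0,4

step 1: output 1; order=[1]; indeg=(1,0,0,0,0)
step 2: output 2; order=[1,2]; indeg=(1,0,0,0,0)
step 3: output 3; order=[1,2,3]; indeg=(0,0,0,0,0)
step 4: output 0; order=[1,2,3,0]; indeg=(0,0,0,0,0)
step 5: output 4; order=[1,2,3,0,4]; indeg=(0,0,0,0,0)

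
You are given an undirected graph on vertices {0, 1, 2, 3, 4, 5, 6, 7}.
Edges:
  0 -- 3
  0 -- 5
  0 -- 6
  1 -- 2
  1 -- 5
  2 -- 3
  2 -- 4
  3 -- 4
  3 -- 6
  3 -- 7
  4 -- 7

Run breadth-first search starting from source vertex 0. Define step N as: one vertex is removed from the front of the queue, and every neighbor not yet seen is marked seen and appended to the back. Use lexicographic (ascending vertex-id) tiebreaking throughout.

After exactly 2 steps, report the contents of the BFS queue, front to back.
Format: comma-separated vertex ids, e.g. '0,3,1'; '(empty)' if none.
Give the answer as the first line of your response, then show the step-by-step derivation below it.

5,6,2,4,7

step 1: dequeue 0; queue=[3,5,6]; order=0
step 2: dequeue 3; queue=[5,6,2,4,7]; order=0,3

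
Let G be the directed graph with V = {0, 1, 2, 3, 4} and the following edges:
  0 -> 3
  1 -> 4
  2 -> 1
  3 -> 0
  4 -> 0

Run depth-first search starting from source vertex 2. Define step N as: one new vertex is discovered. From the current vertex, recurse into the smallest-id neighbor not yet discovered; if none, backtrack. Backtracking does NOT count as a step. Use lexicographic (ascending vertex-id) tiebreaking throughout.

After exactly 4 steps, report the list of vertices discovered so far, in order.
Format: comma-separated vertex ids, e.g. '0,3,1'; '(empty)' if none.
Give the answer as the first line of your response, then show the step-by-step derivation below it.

2,1,4,0

step 1: discover 2; path=2; order=2
step 2: discover 1; path=2>1; order=2,1
step 3: discover 4; path=2>1>4; order=2,1,4
step 4: discover 0; path=2>1>4>0; order=2,1,4,0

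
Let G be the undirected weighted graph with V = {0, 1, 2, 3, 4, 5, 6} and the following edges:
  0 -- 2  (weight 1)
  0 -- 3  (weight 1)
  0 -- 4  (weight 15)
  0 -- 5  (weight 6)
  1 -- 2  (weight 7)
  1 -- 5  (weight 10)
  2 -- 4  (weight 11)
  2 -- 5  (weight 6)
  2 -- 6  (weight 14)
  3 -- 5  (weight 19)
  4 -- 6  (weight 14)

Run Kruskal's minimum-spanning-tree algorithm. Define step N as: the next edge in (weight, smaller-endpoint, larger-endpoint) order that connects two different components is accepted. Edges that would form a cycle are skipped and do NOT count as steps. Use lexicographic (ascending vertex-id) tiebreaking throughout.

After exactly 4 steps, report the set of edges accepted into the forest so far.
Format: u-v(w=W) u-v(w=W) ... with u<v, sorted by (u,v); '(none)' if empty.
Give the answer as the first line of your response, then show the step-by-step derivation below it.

0-2(w=1) 0-3(w=1) 0-5(w=6) 1-2(w=7)

step 1: add edge 0-2 (w=1); MST = {0-2(w=1)}
step 2: add edge 0-3 (w=1); MST = {0-2(w=1) 0-3(w=1)}
step 3: add edge 0-5 (w=6); MST = {0-2(w=1) 0-3(w=1) 0-5(w=6)}
step 4: add edge 1-2 (w=7); MST = {0-2(w=1) 0-3(w=1) 0-5(w=6) 1-2(w=7)}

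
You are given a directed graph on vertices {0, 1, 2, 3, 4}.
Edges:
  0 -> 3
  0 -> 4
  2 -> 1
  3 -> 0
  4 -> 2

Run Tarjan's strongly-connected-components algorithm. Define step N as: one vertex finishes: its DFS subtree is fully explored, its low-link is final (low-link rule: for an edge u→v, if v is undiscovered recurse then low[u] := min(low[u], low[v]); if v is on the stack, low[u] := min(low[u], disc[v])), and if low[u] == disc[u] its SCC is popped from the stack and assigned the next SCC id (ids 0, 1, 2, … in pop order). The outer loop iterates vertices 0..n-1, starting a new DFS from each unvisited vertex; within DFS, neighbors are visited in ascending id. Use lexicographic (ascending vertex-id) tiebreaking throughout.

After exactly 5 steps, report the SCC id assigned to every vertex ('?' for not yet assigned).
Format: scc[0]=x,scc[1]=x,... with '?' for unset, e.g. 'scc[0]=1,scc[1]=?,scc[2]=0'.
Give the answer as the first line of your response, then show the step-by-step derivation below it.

scc[0]=3,scc[1]=0,scc[2]=1,scc[3]=3,scc[4]=2

step 1: low=(low[0]=0,low[1]=?,low[2]=?,low[3]=0,low[4]=?); scc=(scc[0]=?,scc[1]=?,scc[2]=?,scc[3]=?,scc[4]=?)
step 2: low=(low[0]=0,low[1]=4,low[2]=3,low[3]=0,low[4]=2); scc=(scc[0]=?,scc[1]=0,scc[2]=?,scc[3]=?,scc[4]=?)
step 3: low=(low[0]=0,low[1]=4,low[2]=3,low[3]=0,low[4]=2); scc=(scc[0]=?,scc[1]=0,scc[2]=1,scc[3]=?,scc[4]=?)
step 4: low=(low[0]=0,low[1]=4,low[2]=3,low[3]=0,low[4]=2); scc=(scc[0]=?,scc[1]=0,scc[2]=1,scc[3]=?,scc[4]=2)
step 5: low=(low[0]=0,low[1]=4,low[2]=3,low[3]=0,low[4]=2); scc=(scc[0]=3,scc[1]=0,scc[2]=1,scc[3]=3,scc[4]=2)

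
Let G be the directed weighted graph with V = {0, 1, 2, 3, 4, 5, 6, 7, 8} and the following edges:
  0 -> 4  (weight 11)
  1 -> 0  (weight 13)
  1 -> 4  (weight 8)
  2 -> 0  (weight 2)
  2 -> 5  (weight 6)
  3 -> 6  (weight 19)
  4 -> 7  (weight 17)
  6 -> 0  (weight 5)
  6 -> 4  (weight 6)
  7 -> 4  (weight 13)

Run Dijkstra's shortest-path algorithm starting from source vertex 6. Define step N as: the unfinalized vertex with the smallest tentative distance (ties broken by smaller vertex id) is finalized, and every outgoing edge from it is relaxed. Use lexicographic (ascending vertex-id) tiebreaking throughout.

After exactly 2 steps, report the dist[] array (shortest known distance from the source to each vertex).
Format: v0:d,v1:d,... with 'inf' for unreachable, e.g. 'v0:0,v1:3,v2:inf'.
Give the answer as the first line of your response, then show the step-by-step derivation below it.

v0:5,v1:inf,v2:inf,v3:inf,v4:6,v5:inf,v6:0,v7:inf,v8:inf

step 1: dist = v0:5,v1:inf,v2:inf,v3:inf,v4:6,v5:inf,v6:0,v7:inf,v8:inf
step 2: dist = v0:5,v1:inf,v2:inf,v3:inf,v4:6,v5:inf,v6:0,v7:inf,v8:inf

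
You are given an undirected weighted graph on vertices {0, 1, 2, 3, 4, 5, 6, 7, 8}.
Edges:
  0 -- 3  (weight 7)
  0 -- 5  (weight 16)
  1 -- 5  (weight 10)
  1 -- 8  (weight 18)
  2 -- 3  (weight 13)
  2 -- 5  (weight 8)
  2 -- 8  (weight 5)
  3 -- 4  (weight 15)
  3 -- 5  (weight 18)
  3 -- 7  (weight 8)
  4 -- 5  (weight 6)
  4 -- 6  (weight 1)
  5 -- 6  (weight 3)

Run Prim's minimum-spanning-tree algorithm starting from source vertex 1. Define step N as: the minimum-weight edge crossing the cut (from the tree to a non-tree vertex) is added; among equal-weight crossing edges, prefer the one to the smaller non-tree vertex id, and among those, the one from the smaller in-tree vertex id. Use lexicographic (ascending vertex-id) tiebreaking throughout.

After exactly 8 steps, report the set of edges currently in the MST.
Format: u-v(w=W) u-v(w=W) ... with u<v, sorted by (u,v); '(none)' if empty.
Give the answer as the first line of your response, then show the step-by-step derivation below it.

0-3(w=7) 1-5(w=10) 2-3(w=13) 2-5(w=8) 2-8(w=5) 3-7(w=8) 4-6(w=1) 5-6(w=3)

step 1: add edge 1-5 (w=10); MST = {1-5(w=10)}
step 2: add edge 5-6 (w=3); MST = {1-5(w=10) 5-6(w=3)}
step 3: add edge 4-6 (w=1); MST = {1-5(w=10) 4-6(w=1) 5-6(w=3)}
step 4: add edge 2-5 (w=8); MST = {1-5(w=10) 2-5(w=8) 4-6(w=1) 5-6(w=3)}
step 5: add edge 2-8 (w=5); MST = {1-5(w=10) 2-5(w=8) 2-8(w=5) 4-6(w=1) 5-6(w=3)}
step 6: add edge 2-3 (w=13); MST = {1-5(w=10) 2-3(w=13) 2-5(w=8) 2-8(w=5) 4-6(w=1) 5-6(w=3)}
step 7: add edge 0-3 (w=7); MST = {0-3(w=7) 1-5(w=10) 2-3(w=13) 2-5(w=8) 2-8(w=5) 4-6(w=1) 5-6(w=3)}
step 8: add edge 3-7 (w=8); MST = {0-3(w=7) 1-5(w=10) 2-3(w=13) 2-5(w=8) 2-8(w=5) 3-7(w=8) 4-6(w=1) 5-6(w=3)}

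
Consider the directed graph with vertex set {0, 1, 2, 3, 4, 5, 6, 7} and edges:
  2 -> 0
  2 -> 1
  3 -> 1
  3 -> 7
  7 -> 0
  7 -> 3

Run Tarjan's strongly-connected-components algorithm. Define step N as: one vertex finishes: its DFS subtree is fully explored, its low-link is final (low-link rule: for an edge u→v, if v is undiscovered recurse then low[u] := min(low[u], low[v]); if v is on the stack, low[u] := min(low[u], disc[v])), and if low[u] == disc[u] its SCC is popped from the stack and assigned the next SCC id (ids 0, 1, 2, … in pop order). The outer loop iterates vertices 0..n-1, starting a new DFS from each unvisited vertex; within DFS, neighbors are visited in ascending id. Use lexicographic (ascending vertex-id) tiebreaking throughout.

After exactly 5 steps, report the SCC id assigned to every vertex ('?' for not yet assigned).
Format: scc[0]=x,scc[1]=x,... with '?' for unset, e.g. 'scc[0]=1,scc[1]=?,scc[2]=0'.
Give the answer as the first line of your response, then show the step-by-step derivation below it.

scc[0]=0,scc[1]=1,scc[2]=2,scc[3]=3,scc[4]=?,scc[5]=?,scc[6]=?,scc[7]=3

step 1: low=(low[0]=0,low[1]=?,low[2]=?,low[3]=?,low[4]=?,low[5]=?,low[6]=?,low[7]=?); scc=(scc[0]=0,scc[1]=?,scc[2]=?,scc[3]=?,scc[4]=?,scc[5]=?,scc[6]=?,scc[7]=?)
step 2: low=(low[0]=0,low[1]=1,low[2]=?,low[3]=?,low[4]=?,low[5]=?,low[6]=?,low[7]=?); scc=(scc[0]=0,scc[1]=1,scc[2]=?,scc[3]=?,scc[4]=?,scc[5]=?,scc[6]=?,scc[7]=?)
step 3: low=(low[0]=0,low[1]=1,low[2]=2,low[3]=?,low[4]=?,low[5]=?,low[6]=?,low[7]=?); scc=(scc[0]=0,scc[1]=1,scc[2]=2,scc[3]=?,scc[4]=?,scc[5]=?,scc[6]=?,scc[7]=?)
step 4: low=(low[0]=0,low[1]=1,low[2]=2,low[3]=3,low[4]=?,low[5]=?,low[6]=?,low[7]=3); scc=(scc[0]=0,scc[1]=1,scc[2]=2,scc[3]=?,scc[4]=?,scc[5]=?,scc[6]=?,scc[7]=?)
step 5: low=(low[0]=0,low[1]=1,low[2]=2,low[3]=3,low[4]=?,low[5]=?,low[6]=?,low[7]=3); scc=(scc[0]=0,scc[1]=1,scc[2]=2,scc[3]=3,scc[4]=?,scc[5]=?,scc[6]=?,scc[7]=3)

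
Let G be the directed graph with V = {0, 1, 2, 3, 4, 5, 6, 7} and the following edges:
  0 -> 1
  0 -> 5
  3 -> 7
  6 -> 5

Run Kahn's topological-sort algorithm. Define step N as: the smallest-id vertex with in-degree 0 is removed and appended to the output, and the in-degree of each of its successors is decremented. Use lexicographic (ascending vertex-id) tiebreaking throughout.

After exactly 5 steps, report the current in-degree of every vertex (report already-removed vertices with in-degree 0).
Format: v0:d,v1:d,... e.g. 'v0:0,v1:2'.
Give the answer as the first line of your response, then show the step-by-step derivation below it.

v0:0,v1:0,v2:0,v3:0,v4:0,v5:1,v6:0,v7:0

step 1: output 0; order=[0]; indeg=(0,0,0,0,0,1,0,1)
step 2: output 1; order=[0,1]; indeg=(0,0,0,0,0,1,0,1)
step 3: output 2; order=[0,1,2]; indeg=(0,0,0,0,0,1,0,1)
step 4: output 3; order=[0,1,2,3]; indeg=(0,0,0,0,0,1,0,0)
step 5: output 4; order=[0,1,2,3,4]; indeg=(0,0,0,0,0,1,0,0)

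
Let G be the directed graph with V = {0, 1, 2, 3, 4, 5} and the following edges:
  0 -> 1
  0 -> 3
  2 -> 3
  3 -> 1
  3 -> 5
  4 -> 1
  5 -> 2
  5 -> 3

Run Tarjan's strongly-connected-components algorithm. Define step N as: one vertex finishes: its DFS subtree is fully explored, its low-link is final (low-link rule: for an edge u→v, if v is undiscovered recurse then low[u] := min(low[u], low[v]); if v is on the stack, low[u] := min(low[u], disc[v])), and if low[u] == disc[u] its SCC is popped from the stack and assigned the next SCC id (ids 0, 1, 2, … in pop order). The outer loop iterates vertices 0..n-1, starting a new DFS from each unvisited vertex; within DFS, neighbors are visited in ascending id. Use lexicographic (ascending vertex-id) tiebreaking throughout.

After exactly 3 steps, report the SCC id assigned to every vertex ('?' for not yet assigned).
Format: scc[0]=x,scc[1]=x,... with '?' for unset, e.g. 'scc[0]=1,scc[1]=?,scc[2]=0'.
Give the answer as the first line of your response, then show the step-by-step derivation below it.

scc[0]=?,scc[1]=0,scc[2]=?,scc[3]=?,scc[4]=?,scc[5]=?

step 1: low=(low[0]=0,low[1]=1,low[2]=?,low[3]=?,low[4]=?,low[5]=?); scc=(scc[0]=?,scc[1]=0,scc[2]=?,scc[3]=?,scc[4]=?,scc[5]=?)
step 2: low=(low[0]=0,low[1]=1,low[2]=2,low[3]=2,low[4]=?,low[5]=3); scc=(scc[0]=?,scc[1]=0,scc[2]=?,scc[3]=?,scc[4]=?,scc[5]=?)
step 3: low=(low[0]=0,low[1]=1,low[2]=2,low[3]=2,low[4]=?,low[5]=2); scc=(scc[0]=?,scc[1]=0,scc[2]=?,scc[3]=?,scc[4]=?,scc[5]=?)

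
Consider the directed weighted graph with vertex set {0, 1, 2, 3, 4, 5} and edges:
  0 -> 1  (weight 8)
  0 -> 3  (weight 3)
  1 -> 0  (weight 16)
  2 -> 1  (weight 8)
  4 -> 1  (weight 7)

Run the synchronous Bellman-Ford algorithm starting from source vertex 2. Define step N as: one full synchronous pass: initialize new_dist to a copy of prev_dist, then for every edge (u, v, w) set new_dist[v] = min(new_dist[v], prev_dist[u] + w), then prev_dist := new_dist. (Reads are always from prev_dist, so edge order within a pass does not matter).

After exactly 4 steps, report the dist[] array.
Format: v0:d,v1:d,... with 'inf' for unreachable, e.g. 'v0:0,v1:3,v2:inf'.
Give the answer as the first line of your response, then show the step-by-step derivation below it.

v0:24,v1:8,v2:0,v3:27,v4:inf,v5:inf

step 1: dist = v0:inf,v1:8,v2:0,v3:inf,v4:inf,v5:inf
step 2: dist = v0:24,v1:8,v2:0,v3:inf,v4:inf,v5:inf
step 3: dist = v0:24,v1:8,v2:0,v3:27,v4:inf,v5:inf
step 4: dist = v0:24,v1:8,v2:0,v3:27,v4:inf,v5:inf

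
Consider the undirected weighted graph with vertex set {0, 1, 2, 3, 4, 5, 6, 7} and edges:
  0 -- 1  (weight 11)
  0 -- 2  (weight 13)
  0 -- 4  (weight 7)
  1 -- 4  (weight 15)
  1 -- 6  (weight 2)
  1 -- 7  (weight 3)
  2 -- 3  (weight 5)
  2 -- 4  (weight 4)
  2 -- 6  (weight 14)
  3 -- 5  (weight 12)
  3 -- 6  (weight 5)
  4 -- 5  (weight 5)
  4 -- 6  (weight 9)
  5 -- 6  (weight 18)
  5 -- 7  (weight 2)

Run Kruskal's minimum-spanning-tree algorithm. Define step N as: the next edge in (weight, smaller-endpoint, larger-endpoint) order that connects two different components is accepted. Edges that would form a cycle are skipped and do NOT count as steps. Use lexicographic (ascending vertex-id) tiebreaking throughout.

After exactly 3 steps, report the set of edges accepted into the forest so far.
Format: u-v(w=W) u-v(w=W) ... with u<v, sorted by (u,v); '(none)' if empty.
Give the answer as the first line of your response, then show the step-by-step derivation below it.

1-6(w=2) 1-7(w=3) 5-7(w=2)

step 1: add edge 1-6 (w=2); MST = {1-6(w=2)}
step 2: add edge 5-7 (w=2); MST = {1-6(w=2) 5-7(w=2)}
step 3: add edge 1-7 (w=3); MST = {1-6(w=2) 1-7(w=3) 5-7(w=2)}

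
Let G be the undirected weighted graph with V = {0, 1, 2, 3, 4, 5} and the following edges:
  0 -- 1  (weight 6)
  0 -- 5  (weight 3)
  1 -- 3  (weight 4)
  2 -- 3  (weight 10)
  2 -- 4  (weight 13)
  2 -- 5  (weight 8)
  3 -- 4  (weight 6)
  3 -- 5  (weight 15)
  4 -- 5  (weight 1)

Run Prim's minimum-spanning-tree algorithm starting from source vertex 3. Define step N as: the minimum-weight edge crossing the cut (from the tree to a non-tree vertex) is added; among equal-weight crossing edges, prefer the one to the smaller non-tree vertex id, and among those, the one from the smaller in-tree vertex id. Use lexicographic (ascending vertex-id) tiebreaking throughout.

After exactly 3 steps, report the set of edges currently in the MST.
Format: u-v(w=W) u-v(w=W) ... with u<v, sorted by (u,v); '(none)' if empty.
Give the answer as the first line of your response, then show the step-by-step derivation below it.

0-1(w=6) 0-5(w=3) 1-3(w=4)

step 1: add edge 1-3 (w=4); MST = {1-3(w=4)}
step 2: add edge 0-1 (w=6); MST = {0-1(w=6) 1-3(w=4)}
step 3: add edge 0-5 (w=3); MST = {0-1(w=6) 0-5(w=3) 1-3(w=4)}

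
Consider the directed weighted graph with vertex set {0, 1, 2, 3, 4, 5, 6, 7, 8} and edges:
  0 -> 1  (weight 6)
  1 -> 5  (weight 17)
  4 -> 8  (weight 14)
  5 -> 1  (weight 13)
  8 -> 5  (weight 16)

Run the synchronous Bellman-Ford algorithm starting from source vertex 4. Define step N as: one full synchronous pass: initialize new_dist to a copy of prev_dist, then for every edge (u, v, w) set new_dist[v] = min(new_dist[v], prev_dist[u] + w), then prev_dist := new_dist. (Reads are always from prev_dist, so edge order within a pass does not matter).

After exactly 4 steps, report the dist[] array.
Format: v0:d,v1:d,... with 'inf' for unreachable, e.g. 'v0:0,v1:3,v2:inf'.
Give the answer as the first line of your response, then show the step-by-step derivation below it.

v0:inf,v1:43,v2:inf,v3:inf,v4:0,v5:30,v6:inf,v7:inf,v8:14

step 1: dist = v0:inf,v1:inf,v2:inf,v3:inf,v4:0,v5:inf,v6:inf,v7:inf,v8:14
step 2: dist = v0:inf,v1:inf,v2:inf,v3:inf,v4:0,v5:30,v6:inf,v7:inf,v8:14
step 3: dist = v0:inf,v1:43,v2:inf,v3:inf,v4:0,v5:30,v6:inf,v7:inf,v8:14
step 4: dist = v0:inf,v1:43,v2:inf,v3:inf,v4:0,v5:30,v6:inf,v7:inf,v8:14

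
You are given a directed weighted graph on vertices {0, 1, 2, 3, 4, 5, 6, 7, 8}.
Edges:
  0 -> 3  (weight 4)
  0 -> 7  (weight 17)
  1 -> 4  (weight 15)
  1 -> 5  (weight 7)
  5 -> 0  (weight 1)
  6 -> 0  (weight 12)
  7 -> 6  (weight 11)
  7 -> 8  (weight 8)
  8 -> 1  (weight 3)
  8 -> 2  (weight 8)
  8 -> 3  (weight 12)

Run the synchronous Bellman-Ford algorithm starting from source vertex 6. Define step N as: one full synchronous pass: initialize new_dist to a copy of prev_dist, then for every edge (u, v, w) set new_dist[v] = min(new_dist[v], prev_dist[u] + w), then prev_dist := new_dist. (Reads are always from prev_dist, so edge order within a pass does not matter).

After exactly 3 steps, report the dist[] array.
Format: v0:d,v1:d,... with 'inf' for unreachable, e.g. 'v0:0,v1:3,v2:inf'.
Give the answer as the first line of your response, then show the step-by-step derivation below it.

v0:12,v1:inf,v2:inf,v3:16,v4:inf,v5:inf,v6:0,v7:29,v8:37

step 1: dist = v0:12,v1:inf,v2:inf,v3:inf,v4:inf,v5:inf,v6:0,v7:inf,v8:inf
step 2: dist = v0:12,v1:inf,v2:inf,v3:16,v4:inf,v5:inf,v6:0,v7:29,v8:inf
step 3: dist = v0:12,v1:inf,v2:inf,v3:16,v4:inf,v5:inf,v6:0,v7:29,v8:37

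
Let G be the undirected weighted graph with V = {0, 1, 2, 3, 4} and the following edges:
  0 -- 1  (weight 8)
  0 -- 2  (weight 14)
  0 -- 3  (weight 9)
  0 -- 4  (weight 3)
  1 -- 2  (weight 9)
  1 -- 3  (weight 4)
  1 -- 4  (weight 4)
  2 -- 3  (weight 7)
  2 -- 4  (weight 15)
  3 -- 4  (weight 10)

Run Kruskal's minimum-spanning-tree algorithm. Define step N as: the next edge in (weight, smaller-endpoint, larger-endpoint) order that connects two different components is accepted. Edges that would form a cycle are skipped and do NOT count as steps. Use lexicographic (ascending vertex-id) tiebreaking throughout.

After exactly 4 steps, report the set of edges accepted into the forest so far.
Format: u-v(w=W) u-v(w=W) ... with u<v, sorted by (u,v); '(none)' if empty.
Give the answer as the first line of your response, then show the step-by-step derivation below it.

0-4(w=3) 1-3(w=4) 1-4(w=4) 2-3(w=7)

step 1: add edge 0-4 (w=3); MST = {0-4(w=3)}
step 2: add edge 1-3 (w=4); MST = {0-4(w=3) 1-3(w=4)}
step 3: add edge 1-4 (w=4); MST = {0-4(w=3) 1-3(w=4) 1-4(w=4)}
step 4: add edge 2-3 (w=7); MST = {0-4(w=3) 1-3(w=4) 1-4(w=4) 2-3(w=7)}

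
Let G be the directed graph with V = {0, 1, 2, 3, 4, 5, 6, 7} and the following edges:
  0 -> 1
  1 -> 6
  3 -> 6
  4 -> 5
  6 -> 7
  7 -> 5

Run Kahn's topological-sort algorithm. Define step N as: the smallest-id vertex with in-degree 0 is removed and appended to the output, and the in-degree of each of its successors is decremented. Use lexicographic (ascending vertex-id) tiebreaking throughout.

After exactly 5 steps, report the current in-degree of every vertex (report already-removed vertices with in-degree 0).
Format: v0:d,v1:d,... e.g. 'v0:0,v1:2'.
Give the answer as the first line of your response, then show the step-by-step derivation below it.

v0:0,v1:0,v2:0,v3:0,v4:0,v5:1,v6:0,v7:1

step 1: output 0; order=[0]; indeg=(0,0,0,0,0,2,2,1)
step 2: output 1; order=[0,1]; indeg=(0,0,0,0,0,2,1,1)
step 3: output 2; order=[0,1,2]; indeg=(0,0,0,0,0,2,1,1)
step 4: output 3; order=[0,1,2,3]; indeg=(0,0,0,0,0,2,0,1)
step 5: output 4; order=[0,1,2,3,4]; indeg=(0,0,0,0,0,1,0,1)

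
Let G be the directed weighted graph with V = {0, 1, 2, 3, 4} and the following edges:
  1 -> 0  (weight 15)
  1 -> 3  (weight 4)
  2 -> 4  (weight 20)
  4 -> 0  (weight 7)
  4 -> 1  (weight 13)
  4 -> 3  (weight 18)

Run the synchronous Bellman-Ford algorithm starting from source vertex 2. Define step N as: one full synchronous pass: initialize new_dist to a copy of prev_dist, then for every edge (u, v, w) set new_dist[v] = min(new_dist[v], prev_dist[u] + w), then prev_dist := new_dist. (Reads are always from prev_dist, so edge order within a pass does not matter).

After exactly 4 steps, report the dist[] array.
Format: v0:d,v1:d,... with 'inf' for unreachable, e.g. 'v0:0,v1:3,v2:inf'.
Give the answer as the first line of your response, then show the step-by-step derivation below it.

v0:27,v1:33,v2:0,v3:37,v4:20

step 1: dist = v0:inf,v1:inf,v2:0,v3:inf,v4:20
step 2: dist = v0:27,v1:33,v2:0,v3:38,v4:20
step 3: dist = v0:27,v1:33,v2:0,v3:37,v4:20
step 4: dist = v0:27,v1:33,v2:0,v3:37,v4:20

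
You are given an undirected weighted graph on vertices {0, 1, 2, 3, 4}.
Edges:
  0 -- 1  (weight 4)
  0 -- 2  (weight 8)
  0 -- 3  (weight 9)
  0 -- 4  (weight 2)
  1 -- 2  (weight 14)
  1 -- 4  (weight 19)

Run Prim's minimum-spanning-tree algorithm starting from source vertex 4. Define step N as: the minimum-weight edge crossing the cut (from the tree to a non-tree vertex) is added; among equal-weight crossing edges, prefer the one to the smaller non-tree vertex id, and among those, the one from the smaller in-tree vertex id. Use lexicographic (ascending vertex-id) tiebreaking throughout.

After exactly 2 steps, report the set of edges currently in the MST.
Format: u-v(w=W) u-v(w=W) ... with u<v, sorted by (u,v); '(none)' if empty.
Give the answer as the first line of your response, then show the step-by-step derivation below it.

0-1(w=4) 0-4(w=2)

step 1: add edge 0-4 (w=2); MST = {0-4(w=2)}
step 2: add edge 0-1 (w=4); MST = {0-1(w=4) 0-4(w=2)}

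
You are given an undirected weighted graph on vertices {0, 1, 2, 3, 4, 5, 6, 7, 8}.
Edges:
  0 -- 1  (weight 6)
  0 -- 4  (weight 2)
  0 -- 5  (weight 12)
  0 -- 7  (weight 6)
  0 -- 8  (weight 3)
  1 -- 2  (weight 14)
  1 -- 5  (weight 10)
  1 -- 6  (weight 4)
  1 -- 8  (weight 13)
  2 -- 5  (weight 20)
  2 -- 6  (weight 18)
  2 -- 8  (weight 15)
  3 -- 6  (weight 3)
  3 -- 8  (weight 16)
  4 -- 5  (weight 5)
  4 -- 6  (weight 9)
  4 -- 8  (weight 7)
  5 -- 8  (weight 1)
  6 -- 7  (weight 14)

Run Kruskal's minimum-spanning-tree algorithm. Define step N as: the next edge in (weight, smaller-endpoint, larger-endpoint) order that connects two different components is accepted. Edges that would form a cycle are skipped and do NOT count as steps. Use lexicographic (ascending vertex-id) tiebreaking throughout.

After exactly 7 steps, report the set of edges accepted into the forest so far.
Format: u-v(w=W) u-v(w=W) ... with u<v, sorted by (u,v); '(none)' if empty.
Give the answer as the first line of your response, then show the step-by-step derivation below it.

0-1(w=6) 0-4(w=2) 0-7(w=6) 0-8(w=3) 1-6(w=4) 3-6(w=3) 5-8(w=1)

step 1: add edge 5-8 (w=1); MST = {5-8(w=1)}
step 2: add edge 0-4 (w=2); MST = {0-4(w=2) 5-8(w=1)}
step 3: add edge 0-8 (w=3); MST = {0-4(w=2) 0-8(w=3) 5-8(w=1)}
step 4: add edge 3-6 (w=3); MST = {0-4(w=2) 0-8(w=3) 3-6(w=3) 5-8(w=1)}
step 5: add edge 1-6 (w=4); MST = {0-4(w=2) 0-8(w=3) 1-6(w=4) 3-6(w=3) 5-8(w=1)}
step 6: add edge 0-1 (w=6); MST = {0-1(w=6) 0-4(w=2) 0-8(w=3) 1-6(w=4) 3-6(w=3) 5-8(w=1)}
step 7: add edge 0-7 (w=6); MST = {0-1(w=6) 0-4(w=2) 0-7(w=6) 0-8(w=3) 1-6(w=4) 3-6(w=3) 5-8(w=1)}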